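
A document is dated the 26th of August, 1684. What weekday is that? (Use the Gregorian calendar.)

Doomsday rule: the anchor day for the 1600s is Tuesday. For year 84: 84÷12 = 7 r 0, and 0÷4 = 0, so 7+0+0 = 7.
Tuesday + 7 ≡ Tuesday — that's 1684's doomsday.
In August the doomsday date is Aug 8.
Aug 26 is 18 days after Aug 8; 18 mod 7 = 4, so Tuesday + 4 = Saturday.

Saturday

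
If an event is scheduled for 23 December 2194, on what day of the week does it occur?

Tuesday

Doomsday rule: the anchor day for the 2100s is Sunday. For year 94: 94÷12 = 7 r 10, and 10÷4 = 2, so 7+10+2 = 19.
Sunday + 19 ≡ Friday — that's 2194's doomsday.
In December the doomsday date is Dec 12.
Dec 23 is 11 days after Dec 12; 11 mod 7 = 4, so Friday + 4 = Tuesday.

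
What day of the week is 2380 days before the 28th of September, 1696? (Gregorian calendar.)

Friday

Sep 28, 1696 is a Friday.
2380 mod 7 = 0, so 2380 days before a Friday is Friday − 0 = Friday.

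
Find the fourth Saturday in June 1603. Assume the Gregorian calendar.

June 1, 1603 is a Sunday.
The first Saturday is therefore June 7 (6 days later).
The fourth Saturday is 7 + 3×7 = June 28.

June 28, 1603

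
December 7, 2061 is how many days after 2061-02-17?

Feb 17, 2061 → Mar 17, 2061: 28 days (February has 28).
Mar 17, 2061 → Apr 17, 2061: 31 days (March has 31).
Apr 17, 2061 → May 17, 2061: 30 days (April has 30).
May 17, 2061 → Jun 17, 2061: 31 days (May has 31).
Jun 17, 2061 → Jul 17, 2061: 30 days (June has 30).
Jul 17, 2061 → Aug 17, 2061: 31 days (July has 31).
Aug 17, 2061 → Sep 17, 2061: 31 days (August has 31).
Sep 17, 2061 → Oct 17, 2061: 30 days (September has 30).
Oct 17, 2061 → Nov 17, 2061: 31 days (October has 31).
Nov 17, 2061 → Dec 7, 2061: 20 days.
Total: 293 days.

293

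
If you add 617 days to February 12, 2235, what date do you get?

+365 (one year) → Feb 12, 2236 (252 left).
Feb has 29 days: +18 → Mar 1, 2236 (234 left).
Mar has 31 days: +31 → Apr 1, 2236 (203 left).
Apr has 30 days: +30 → May 1, 2236 (173 left).
May has 31 days: +31 → Jun 1, 2236 (142 left).
Jun has 30 days: +30 → Jul 1, 2236 (112 left).
Jul has 31 days: +31 → Aug 1, 2236 (81 left).
Aug has 31 days: +31 → Sep 1, 2236 (50 left).
Sep has 30 days: +30 → Oct 1, 2236 (20 left).
+20 → Oct 21, 2236.

October 21, 2236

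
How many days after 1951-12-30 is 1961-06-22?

3462

Dec 30, 1951 → Dec 30, 1952: 366 days (Feb 29, 1952 is in that span).
Dec 30, 1952 → Dec 30, 1953: 365 days.
Dec 30, 1953 → Dec 30, 1954: 365 days.
Dec 30, 1954 → Dec 30, 1955: 365 days.
Dec 30, 1955 → Dec 30, 1956: 366 days (Feb 29, 1956 is in that span).
Dec 30, 1956 → Dec 30, 1957: 365 days.
Dec 30, 1957 → Dec 30, 1958: 365 days.
Dec 30, 1958 → Dec 30, 1959: 365 days.
Dec 30, 1959 → Dec 30, 1960: 366 days (Feb 29, 1960 is in that span).
Dec 30, 1960 → Jan 30, 1961: 31 days (December has 31).
Jan 30, 1961 → Feb 28, 1961: 29 days (January has 31).
Feb 28, 1961 → Mar 28, 1961: 28 days (February has 28).
Mar 28, 1961 → Apr 28, 1961: 31 days (March has 31).
Apr 28, 1961 → May 28, 1961: 30 days (April has 30).
May 28, 1961 → Jun 22, 1961: 25 days.
Total: 3462 days.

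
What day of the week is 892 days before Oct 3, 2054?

First find the weekday of Oct 3, 2054. Doomsday rule: the anchor day for the 2000s is Tuesday. For year 54: 54÷12 = 4 r 6, and 6÷4 = 1, so 4+6+1 = 11.
Tuesday + 11 ≡ Saturday — that's 2054's doomsday.
In October the doomsday date is Oct 10.
Oct 3 is 7 days before Oct 10; 7 mod 7 = 0, so Saturday − 0 = Saturday.
892 mod 7 = 3, so 892 days before a Saturday is Saturday − 3 = Wednesday.

Wednesday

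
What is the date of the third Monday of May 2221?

May 21, 2221

May 1, 2221 is a Tuesday.
The first Monday is therefore May 7 (6 days later).
The third Monday is 7 + 2×7 = May 21.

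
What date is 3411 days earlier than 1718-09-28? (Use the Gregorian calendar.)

May 27, 1709

−365 (one year) → Sep 28, 1717 (3046 left).
−365 (one year) → Sep 28, 1716 (2681 left).
−366 (one year; includes Feb 29, 1716) → Sep 28, 1715 (2315 left).
−365 (one year) → Sep 28, 1714 (1950 left).
−365 (one year) → Sep 28, 1713 (1585 left).
−365 (one year) → Sep 28, 1712 (1220 left).
−366 (one year; includes Feb 29, 1712) → Sep 28, 1711 (854 left).
−365 (one year) → Sep 28, 1710 (489 left).
−365 (one year) → Sep 28, 1709 (124 left).
−28 → Aug 31, 1709 (end of Aug, 31 days; 96 left).
−31 → Jul 31, 1709 (end of Jul, 31 days; 65 left).
−31 → Jun 30, 1709 (end of Jun, 30 days; 34 left).
−30 → May 31, 1709 (end of May, 31 days; 4 left).
−4 → May 27, 1709.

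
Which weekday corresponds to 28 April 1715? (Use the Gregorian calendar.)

Sunday

Doomsday rule: the anchor day for the 1700s is Sunday. For year 15: 15÷12 = 1 r 3, and 3÷4 = 0, so 1+3+0 = 4.
Sunday + 4 ≡ Thursday — that's 1715's doomsday.
In April the doomsday date is Apr 4.
Apr 28 is 24 days after Apr 4; 24 mod 7 = 3, so Thursday + 3 = Sunday.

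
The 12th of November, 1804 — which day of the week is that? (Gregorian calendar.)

Monday

Doomsday rule: the anchor day for the 1800s is Friday. For year 04: 4÷12 = 0 r 4, and 4÷4 = 1, so 0+4+1 = 5.
Friday + 5 ≡ Wednesday — that's 1804's doomsday.
In November the doomsday date is Nov 7.
Nov 12 is 5 days after Nov 7; 5 mod 7 = 5, so Wednesday + 5 = Monday.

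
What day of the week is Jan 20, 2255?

Saturday

Doomsday rule: the anchor day for the 2200s is Friday. For year 55: 55÷12 = 4 r 7, and 7÷4 = 1, so 4+7+1 = 12.
Friday + 12 ≡ Wednesday — that's 2255's doomsday.
In January the doomsday date is Jan 3 (2255 is not a leap year).
Jan 20 is 17 days after Jan 3; 17 mod 7 = 3, so Wednesday + 3 = Saturday.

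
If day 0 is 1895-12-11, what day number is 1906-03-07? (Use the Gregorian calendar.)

Dec 11, 1895 → Dec 11, 1896: 366 days (Feb 29, 1896 is in that span).
Dec 11, 1896 → Dec 11, 1897: 365 days.
Dec 11, 1897 → Dec 11, 1898: 365 days.
Dec 11, 1898 → Dec 11, 1899: 365 days.
Dec 11, 1899 → Dec 11, 1900: 365 days.
Dec 11, 1900 → Dec 11, 1901: 365 days.
Dec 11, 1901 → Dec 11, 1902: 365 days.
Dec 11, 1902 → Dec 11, 1903: 365 days.
Dec 11, 1903 → Dec 11, 1904: 366 days (Feb 29, 1904 is in that span).
Dec 11, 1904 → Dec 11, 1905: 365 days.
Dec 11, 1905 → Jan 11, 1906: 31 days (December has 31).
Jan 11, 1906 → Feb 11, 1906: 31 days (January has 31).
Feb 11, 1906 → Mar 7, 1906: 24 days.
Total: 3738 days.

3738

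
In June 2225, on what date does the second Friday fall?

June 1, 2225 is a Wednesday.
The first Friday is therefore June 3 (2 days later).
The second Friday is 3 + 1×7 = June 10.

June 10, 2225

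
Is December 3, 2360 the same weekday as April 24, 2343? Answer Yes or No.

From Apr 24, 2343 to Dec 3, 2360 is 6433 days.
6433 mod 7 = 0, so they are the same weekday.
(Apr 24, 2343 is a Saturday; Dec 3, 2360 is a Saturday.)

Yes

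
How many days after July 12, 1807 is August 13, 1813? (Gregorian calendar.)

2224

Jul 12, 1807 → Jul 12, 1808: 366 days (Feb 29, 1808 is in that span).
Jul 12, 1808 → Jul 12, 1809: 365 days.
Jul 12, 1809 → Jul 12, 1810: 365 days.
Jul 12, 1810 → Jul 12, 1811: 365 days.
Jul 12, 1811 → Jul 12, 1812: 366 days (Feb 29, 1812 is in that span).
Jul 12, 1812 → Aug 12, 1812: 31 days (July has 31).
Aug 12, 1812 → Sep 12, 1812: 31 days (August has 31).
Sep 12, 1812 → Oct 12, 1812: 30 days (September has 30).
Oct 12, 1812 → Nov 12, 1812: 31 days (October has 31).
Nov 12, 1812 → Dec 12, 1812: 30 days (November has 30).
Dec 12, 1812 → Jan 12, 1813: 31 days (December has 31).
Jan 12, 1813 → Feb 12, 1813: 31 days (January has 31).
Feb 12, 1813 → Mar 12, 1813: 28 days (February has 28).
Mar 12, 1813 → Apr 12, 1813: 31 days (March has 31).
Apr 12, 1813 → May 12, 1813: 30 days (April has 30).
May 12, 1813 → Jun 12, 1813: 31 days (May has 31).
Jun 12, 1813 → Jul 12, 1813: 30 days (June has 30).
Jul 12, 1813 → Aug 12, 1813: 31 days (July has 31).
Aug 12, 1813 → Aug 13, 1813: 1 days.
Total: 2224 days.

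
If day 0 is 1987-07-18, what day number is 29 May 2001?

Jul 18, 1987 → Jul 18, 1988: 366 days (Feb 29, 1988 is in that span).
Jul 18, 1988 → Jul 18, 1989: 365 days.
Jul 18, 1989 → Jul 18, 1990: 365 days.
Jul 18, 1990 → Jul 18, 1991: 365 days.
Jul 18, 1991 → Jul 18, 1992: 366 days (Feb 29, 1992 is in that span).
Jul 18, 1992 → Jul 18, 1993: 365 days.
Jul 18, 1993 → Jul 18, 1994: 365 days.
Jul 18, 1994 → Jul 18, 1995: 365 days.
Jul 18, 1995 → Jul 18, 1996: 366 days (Feb 29, 1996 is in that span).
Jul 18, 1996 → Jul 18, 1997: 365 days.
Jul 18, 1997 → Jul 18, 1998: 365 days.
Jul 18, 1998 → Jul 18, 1999: 365 days.
Jul 18, 1999 → Jul 18, 2000: 366 days (Feb 29, 2000 is in that span).
Jul 18, 2000 → Aug 18, 2000: 31 days (July has 31).
Aug 18, 2000 → Sep 18, 2000: 31 days (August has 31).
Sep 18, 2000 → Oct 18, 2000: 30 days (September has 30).
Oct 18, 2000 → Nov 18, 2000: 31 days (October has 31).
Nov 18, 2000 → Dec 18, 2000: 30 days (November has 30).
Dec 18, 2000 → Jan 18, 2001: 31 days (December has 31).
Jan 18, 2001 → Feb 18, 2001: 31 days (January has 31).
Feb 18, 2001 → Mar 18, 2001: 28 days (February has 28).
Mar 18, 2001 → Apr 18, 2001: 31 days (March has 31).
Apr 18, 2001 → May 18, 2001: 30 days (April has 30).
May 18, 2001 → May 29, 2001: 11 days.
Total: 5064 days.

5064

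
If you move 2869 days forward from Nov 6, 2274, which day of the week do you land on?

Thursday

First find the weekday of Nov 6, 2274. Doomsday rule: the anchor day for the 2200s is Friday. For year 74: 74÷12 = 6 r 2, and 2÷4 = 0, so 6+2+0 = 8.
Friday + 8 ≡ Saturday — that's 2274's doomsday.
In November the doomsday date is Nov 7.
Nov 6 is 1 day before Nov 7; 1 mod 7 = 1, so Saturday − 1 = Friday.
2869 mod 7 = 6, so 2869 days after a Friday is Friday + 6 = Thursday.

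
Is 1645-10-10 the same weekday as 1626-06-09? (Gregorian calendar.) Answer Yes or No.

Yes

From Jun 9, 1626 to Oct 10, 1645 is 7063 days.
7063 mod 7 = 0, so they are the same weekday.
(Jun 9, 1626 is a Tuesday; Oct 10, 1645 is a Tuesday.)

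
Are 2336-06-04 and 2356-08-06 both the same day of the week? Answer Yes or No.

No

From Jun 4, 2336 to Aug 6, 2356 is 7368 days.
7368 mod 7 = 4, so they are different weekdays.
(Jun 4, 2336 is a Thursday; Aug 6, 2356 is a Monday.)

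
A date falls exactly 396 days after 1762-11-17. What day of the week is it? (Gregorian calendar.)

Sunday

Nov 17, 1762 is a Wednesday.
396 mod 7 = 4, so 396 days after a Wednesday is Wednesday + 4 = Sunday.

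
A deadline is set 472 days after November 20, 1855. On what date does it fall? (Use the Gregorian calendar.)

March 6, 1857

+366 (one year; includes Feb 29, 1856) → Nov 20, 1856 (106 left).
Nov has 30 days: +11 → Dec 1, 1856 (95 left).
Dec has 31 days: +31 → Jan 1, 1857 (64 left).
Jan has 31 days: +31 → Feb 1, 1857 (33 left).
Feb has 28 days: +28 → Mar 1, 1857 (5 left).
+5 → Mar 6, 1857.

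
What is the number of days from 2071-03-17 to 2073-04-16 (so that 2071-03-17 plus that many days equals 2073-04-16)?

Mar 17, 2071 → Mar 17, 2072: 366 days (Feb 29, 2072 is in that span).
Mar 17, 2072 → Apr 17, 2072: 31 days (March has 31).
Apr 17, 2072 → May 17, 2072: 30 days (April has 30).
May 17, 2072 → Jun 17, 2072: 31 days (May has 31).
Jun 17, 2072 → Jul 17, 2072: 30 days (June has 30).
Jul 17, 2072 → Aug 17, 2072: 31 days (July has 31).
Aug 17, 2072 → Sep 17, 2072: 31 days (August has 31).
Sep 17, 2072 → Oct 17, 2072: 30 days (September has 30).
Oct 17, 2072 → Nov 17, 2072: 31 days (October has 31).
Nov 17, 2072 → Dec 17, 2072: 30 days (November has 30).
Dec 17, 2072 → Jan 17, 2073: 31 days (December has 31).
Jan 17, 2073 → Feb 17, 2073: 31 days (January has 31).
Feb 17, 2073 → Mar 17, 2073: 28 days (February has 28).
Mar 17, 2073 → Apr 16, 2073: 30 days.
Total: 761 days.

761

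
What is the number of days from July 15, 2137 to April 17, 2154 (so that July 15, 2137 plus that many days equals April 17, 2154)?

6120

Jul 15, 2137 → Jul 15, 2138: 365 days.
Jul 15, 2138 → Jul 15, 2139: 365 days.
Jul 15, 2139 → Jul 15, 2140: 366 days (Feb 29, 2140 is in that span).
Jul 15, 2140 → Jul 15, 2141: 365 days.
Jul 15, 2141 → Jul 15, 2142: 365 days.
Jul 15, 2142 → Jul 15, 2143: 365 days.
Jul 15, 2143 → Jul 15, 2144: 366 days (Feb 29, 2144 is in that span).
Jul 15, 2144 → Jul 15, 2145: 365 days.
Jul 15, 2145 → Jul 15, 2146: 365 days.
Jul 15, 2146 → Jul 15, 2147: 365 days.
Jul 15, 2147 → Jul 15, 2148: 366 days (Feb 29, 2148 is in that span).
Jul 15, 2148 → Jul 15, 2149: 365 days.
Jul 15, 2149 → Jul 15, 2150: 365 days.
Jul 15, 2150 → Jul 15, 2151: 365 days.
Jul 15, 2151 → Jul 15, 2152: 366 days (Feb 29, 2152 is in that span).
Jul 15, 2152 → Jul 15, 2153: 365 days.
Jul 15, 2153 → Aug 15, 2153: 31 days (July has 31).
Aug 15, 2153 → Sep 15, 2153: 31 days (August has 31).
Sep 15, 2153 → Oct 15, 2153: 30 days (September has 30).
Oct 15, 2153 → Nov 15, 2153: 31 days (October has 31).
Nov 15, 2153 → Dec 15, 2153: 30 days (November has 30).
Dec 15, 2153 → Jan 15, 2154: 31 days (December has 31).
Jan 15, 2154 → Feb 15, 2154: 31 days (January has 31).
Feb 15, 2154 → Mar 15, 2154: 28 days (February has 28).
Mar 15, 2154 → Apr 15, 2154: 31 days (March has 31).
Apr 15, 2154 → Apr 17, 2154: 2 days.
Total: 6120 days.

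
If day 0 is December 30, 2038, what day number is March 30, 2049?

3743

Dec 30, 2038 → Dec 30, 2039: 365 days.
Dec 30, 2039 → Dec 30, 2040: 366 days (Feb 29, 2040 is in that span).
Dec 30, 2040 → Dec 30, 2041: 365 days.
Dec 30, 2041 → Dec 30, 2042: 365 days.
Dec 30, 2042 → Dec 30, 2043: 365 days.
Dec 30, 2043 → Dec 30, 2044: 366 days (Feb 29, 2044 is in that span).
Dec 30, 2044 → Dec 30, 2045: 365 days.
Dec 30, 2045 → Dec 30, 2046: 365 days.
Dec 30, 2046 → Dec 30, 2047: 365 days.
Dec 30, 2047 → Dec 30, 2048: 366 days (Feb 29, 2048 is in that span).
Dec 30, 2048 → Jan 30, 2049: 31 days (December has 31).
Jan 30, 2049 → Feb 28, 2049: 29 days (January has 31).
Feb 28, 2049 → Mar 28, 2049: 28 days (February has 28).
Mar 28, 2049 → Mar 30, 2049: 2 days.
Total: 3743 days.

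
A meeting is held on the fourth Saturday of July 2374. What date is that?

July 27, 2374

July 1, 2374 is a Monday.
The first Saturday is therefore July 6 (5 days later).
The fourth Saturday is 6 + 3×7 = July 27.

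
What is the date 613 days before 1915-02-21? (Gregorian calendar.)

June 18, 1913

−365 (one year) → Feb 21, 1914 (248 left).
−21 → Jan 31, 1914 (end of Jan, 31 days; 227 left).
−31 → Dec 31, 1913 (end of Dec, 31 days; 196 left).
−31 → Nov 30, 1913 (end of Nov, 30 days; 165 left).
−30 → Oct 31, 1913 (end of Oct, 31 days; 135 left).
−31 → Sep 30, 1913 (end of Sep, 30 days; 104 left).
−30 → Aug 31, 1913 (end of Aug, 31 days; 74 left).
−31 → Jul 31, 1913 (end of Jul, 31 days; 43 left).
−31 → Jun 30, 1913 (end of Jun, 30 days; 12 left).
−12 → Jun 18, 1913.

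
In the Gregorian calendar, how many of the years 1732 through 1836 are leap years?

Multiples of 4 in [1732,1836]: 27.
Of those, multiples of 100: 1 (not leap unless ÷400).
Multiples of 400: 0.
Leap years = 27 − 1 + 0 = 26.

26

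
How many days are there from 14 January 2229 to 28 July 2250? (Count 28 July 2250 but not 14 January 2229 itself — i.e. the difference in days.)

Jan 14, 2229 → Jan 14, 2230: 365 days.
Jan 14, 2230 → Jan 14, 2231: 365 days.
Jan 14, 2231 → Jan 14, 2232: 365 days.
Jan 14, 2232 → Jan 14, 2233: 366 days (Feb 29, 2232 is in that span).
Jan 14, 2233 → Jan 14, 2234: 365 days.
Jan 14, 2234 → Jan 14, 2235: 365 days.
Jan 14, 2235 → Jan 14, 2236: 365 days.
Jan 14, 2236 → Jan 14, 2237: 366 days (Feb 29, 2236 is in that span).
Jan 14, 2237 → Jan 14, 2238: 365 days.
Jan 14, 2238 → Jan 14, 2239: 365 days.
Jan 14, 2239 → Jan 14, 2240: 365 days.
Jan 14, 2240 → Jan 14, 2241: 366 days (Feb 29, 2240 is in that span).
Jan 14, 2241 → Jan 14, 2242: 365 days.
Jan 14, 2242 → Jan 14, 2243: 365 days.
Jan 14, 2243 → Jan 14, 2244: 365 days.
Jan 14, 2244 → Jan 14, 2245: 366 days (Feb 29, 2244 is in that span).
Jan 14, 2245 → Jan 14, 2246: 365 days.
Jan 14, 2246 → Jan 14, 2247: 365 days.
Jan 14, 2247 → Jan 14, 2248: 365 days.
Jan 14, 2248 → Jan 14, 2249: 366 days (Feb 29, 2248 is in that span).
Jan 14, 2249 → Jan 14, 2250: 365 days.
Jan 14, 2250 → Feb 14, 2250: 31 days (January has 31).
Feb 14, 2250 → Mar 14, 2250: 28 days (February has 28).
Mar 14, 2250 → Apr 14, 2250: 31 days (March has 31).
Apr 14, 2250 → May 14, 2250: 30 days (April has 30).
May 14, 2250 → Jun 14, 2250: 31 days (May has 31).
Jun 14, 2250 → Jul 14, 2250: 30 days (June has 30).
Jul 14, 2250 → Jul 28, 2250: 14 days.
Total: 7865 days.

7865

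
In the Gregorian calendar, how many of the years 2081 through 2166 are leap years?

20

Multiples of 4 in [2081,2166]: 21.
Of those, multiples of 100: 1 (not leap unless ÷400).
Multiples of 400: 0.
Leap years = 21 − 1 + 0 = 20.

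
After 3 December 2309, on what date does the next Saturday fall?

Dec 3, 2309 is a Friday.
From Friday to the next Saturday is 1 day.
Dec 3, 2309 + 1 = Dec 4, 2309.

December 4, 2309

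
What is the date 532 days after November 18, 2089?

+365 (one year) → Nov 18, 2090 (167 left).
Nov has 30 days: +13 → Dec 1, 2090 (154 left).
Dec has 31 days: +31 → Jan 1, 2091 (123 left).
Jan has 31 days: +31 → Feb 1, 2091 (92 left).
Feb has 28 days: +28 → Mar 1, 2091 (64 left).
Mar has 31 days: +31 → Apr 1, 2091 (33 left).
Apr has 30 days: +30 → May 1, 2091 (3 left).
+3 → May 4, 2091.

May 4, 2091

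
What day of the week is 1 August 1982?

Sunday

Doomsday rule: the anchor day for the 1900s is Wednesday. For year 82: 82÷12 = 6 r 10, and 10÷4 = 2, so 6+10+2 = 18.
Wednesday + 18 ≡ Sunday — that's 1982's doomsday.
In August the doomsday date is Aug 8.
Aug 1 is 7 days before Aug 8; 7 mod 7 = 0, so Sunday − 0 = Sunday.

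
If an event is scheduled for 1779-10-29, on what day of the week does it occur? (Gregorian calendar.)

Friday

Doomsday rule: the anchor day for the 1700s is Sunday. For year 79: 79÷12 = 6 r 7, and 7÷4 = 1, so 6+7+1 = 14.
Sunday + 14 ≡ Sunday — that's 1779's doomsday.
In October the doomsday date is Oct 10.
Oct 29 is 19 days after Oct 10; 19 mod 7 = 5, so Sunday + 5 = Friday.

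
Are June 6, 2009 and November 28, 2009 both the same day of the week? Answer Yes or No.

From Jun 6, 2009 to Nov 28, 2009 is 175 days.
175 mod 7 = 0, so they are the same weekday.
(Jun 6, 2009 is a Saturday; Nov 28, 2009 is a Saturday.)

Yes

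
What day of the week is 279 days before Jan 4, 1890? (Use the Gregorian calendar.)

Sunday

First find the weekday of Jan 4, 1890. Doomsday rule: the anchor day for the 1800s is Friday. For year 90: 90÷12 = 7 r 6, and 6÷4 = 1, so 7+6+1 = 14.
Friday + 14 ≡ Friday — that's 1890's doomsday.
In January the doomsday date is Jan 3 (1890 is not a leap year).
Jan 4 is 1 day after Jan 3; 1 mod 7 = 1, so Friday + 1 = Saturday.
279 mod 7 = 6, so 279 days before a Saturday is Saturday − 6 = Sunday.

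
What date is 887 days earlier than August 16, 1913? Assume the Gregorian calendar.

−365 (one year) → Aug 16, 1912 (522 left).
−366 (one year; includes Feb 29, 1912) → Aug 16, 1911 (156 left).
−16 → Jul 31, 1911 (end of Jul, 31 days; 140 left).
−31 → Jun 30, 1911 (end of Jun, 30 days; 109 left).
−30 → May 31, 1911 (end of May, 31 days; 79 left).
−31 → Apr 30, 1911 (end of Apr, 30 days; 48 left).
−30 → Mar 31, 1911 (end of Mar, 31 days; 18 left).
−18 → Mar 13, 1911.

March 13, 1911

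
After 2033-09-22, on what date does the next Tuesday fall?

September 27, 2033

Sep 22, 2033 is a Thursday.
From Thursday to the next Tuesday is 5 days.
Sep 22, 2033 + 5 = Sep 27, 2033.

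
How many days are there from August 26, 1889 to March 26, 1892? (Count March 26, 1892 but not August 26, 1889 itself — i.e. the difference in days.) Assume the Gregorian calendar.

943

Aug 26, 1889 → Aug 26, 1890: 365 days.
Aug 26, 1890 → Aug 26, 1891: 365 days.
Aug 26, 1891 → Sep 26, 1891: 31 days (August has 31).
Sep 26, 1891 → Oct 26, 1891: 30 days (September has 30).
Oct 26, 1891 → Nov 26, 1891: 31 days (October has 31).
Nov 26, 1891 → Dec 26, 1891: 30 days (November has 30).
Dec 26, 1891 → Jan 26, 1892: 31 days (December has 31).
Jan 26, 1892 → Feb 26, 1892: 31 days (January has 31).
Feb 26, 1892 → Mar 26, 1892: 29 days.
Total: 943 days.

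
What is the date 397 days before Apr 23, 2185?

March 22, 2184

−23 → Mar 31, 2185 (end of Mar, 31 days; 374 left).
−31 → Feb 28, 2185 (end of Feb, 28 days; 343 left).
−28 → Jan 31, 2185 (end of Jan, 31 days; 315 left).
−31 → Dec 31, 2184 (end of Dec, 31 days; 284 left).
−31 → Nov 30, 2184 (end of Nov, 30 days; 253 left).
−30 → Oct 31, 2184 (end of Oct, 31 days; 223 left).
−31 → Sep 30, 2184 (end of Sep, 30 days; 192 left).
−30 → Aug 31, 2184 (end of Aug, 31 days; 162 left).
−31 → Jul 31, 2184 (end of Jul, 31 days; 131 left).
−31 → Jun 30, 2184 (end of Jun, 30 days; 100 left).
−30 → May 31, 2184 (end of May, 31 days; 70 left).
−31 → Apr 30, 2184 (end of Apr, 30 days; 39 left).
−30 → Mar 31, 2184 (end of Mar, 31 days; 9 left).
−9 → Mar 22, 2184.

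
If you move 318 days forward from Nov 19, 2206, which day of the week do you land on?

First find the weekday of Nov 19, 2206. Doomsday rule: the anchor day for the 2200s is Friday. For year 06: 6÷12 = 0 r 6, and 6÷4 = 1, so 0+6+1 = 7.
Friday + 7 ≡ Friday — that's 2206's doomsday.
In November the doomsday date is Nov 7.
Nov 19 is 12 days after Nov 7; 12 mod 7 = 5, so Friday + 5 = Wednesday.
318 mod 7 = 3, so 318 days after a Wednesday is Wednesday + 3 = Saturday.

Saturday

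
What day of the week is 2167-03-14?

Saturday

Doomsday rule: the anchor day for the 2100s is Sunday. For year 67: 67÷12 = 5 r 7, and 7÷4 = 1, so 5+7+1 = 13.
Sunday + 13 ≡ Saturday — that's 2167's doomsday.
In March the doomsday date is Mar 14.
Mar 14 is the doomsday itself: Saturday.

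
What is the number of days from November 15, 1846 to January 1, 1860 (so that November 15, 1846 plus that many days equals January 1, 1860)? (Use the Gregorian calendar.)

Nov 15, 1846 → Nov 15, 1847: 365 days.
Nov 15, 1847 → Nov 15, 1848: 366 days (Feb 29, 1848 is in that span).
Nov 15, 1848 → Nov 15, 1849: 365 days.
Nov 15, 1849 → Nov 15, 1850: 365 days.
Nov 15, 1850 → Nov 15, 1851: 365 days.
Nov 15, 1851 → Nov 15, 1852: 366 days (Feb 29, 1852 is in that span).
Nov 15, 1852 → Nov 15, 1853: 365 days.
Nov 15, 1853 → Nov 15, 1854: 365 days.
Nov 15, 1854 → Nov 15, 1855: 365 days.
Nov 15, 1855 → Nov 15, 1856: 366 days (Feb 29, 1856 is in that span).
Nov 15, 1856 → Nov 15, 1857: 365 days.
Nov 15, 1857 → Nov 15, 1858: 365 days.
Nov 15, 1858 → Nov 15, 1859: 365 days.
Nov 15, 1859 → Dec 15, 1859: 30 days (November has 30).
Dec 15, 1859 → Jan 1, 1860: 17 days.
Total: 4795 days.

4795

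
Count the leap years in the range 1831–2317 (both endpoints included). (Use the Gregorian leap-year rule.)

118

Multiples of 4 in [1831,2317]: 122.
Of those, multiples of 100: 5 (not leap unless ÷400).
Multiples of 400: 1.
Leap years = 122 − 5 + 1 = 118.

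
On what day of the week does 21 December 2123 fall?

Tuesday

Doomsday rule: the anchor day for the 2100s is Sunday. For year 23: 23÷12 = 1 r 11, and 11÷4 = 2, so 1+11+2 = 14.
Sunday + 14 ≡ Sunday — that's 2123's doomsday.
In December the doomsday date is Dec 12.
Dec 21 is 9 days after Dec 12; 9 mod 7 = 2, so Sunday + 2 = Tuesday.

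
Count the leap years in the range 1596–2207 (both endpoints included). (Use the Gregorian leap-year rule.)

Multiples of 4 in [1596,2207]: 153.
Of those, multiples of 100: 7 (not leap unless ÷400).
Multiples of 400: 2.
Leap years = 153 − 7 + 2 = 148.

148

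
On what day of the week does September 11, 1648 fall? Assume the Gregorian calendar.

Friday

Doomsday rule: the anchor day for the 1600s is Tuesday. For year 48: 48÷12 = 4 r 0, and 0÷4 = 0, so 4+0+0 = 4.
Tuesday + 4 ≡ Saturday — that's 1648's doomsday.
In September the doomsday date is Sep 5.
Sep 11 is 6 days after Sep 5; 6 mod 7 = 6, so Saturday + 6 = Friday.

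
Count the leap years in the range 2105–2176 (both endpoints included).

Multiples of 4 in [2105,2176]: 18.
Of those, multiples of 100: 0 (not leap unless ÷400).
Multiples of 400: 0.
Leap years = 18 − 0 + 0 = 18.

18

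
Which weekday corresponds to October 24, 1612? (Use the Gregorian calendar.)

Wednesday

Doomsday rule: the anchor day for the 1600s is Tuesday. For year 12: 12÷12 = 1 r 0, and 0÷4 = 0, so 1+0+0 = 1.
Tuesday + 1 ≡ Wednesday — that's 1612's doomsday.
In October the doomsday date is Oct 10.
Oct 24 is 14 days after Oct 10; 14 mod 7 = 0, so Wednesday + 0 = Wednesday.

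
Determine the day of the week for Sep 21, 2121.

Sunday

Doomsday rule: the anchor day for the 2100s is Sunday. For year 21: 21÷12 = 1 r 9, and 9÷4 = 2, so 1+9+2 = 12.
Sunday + 12 ≡ Friday — that's 2121's doomsday.
In September the doomsday date is Sep 5.
Sep 21 is 16 days after Sep 5; 16 mod 7 = 2, so Friday + 2 = Sunday.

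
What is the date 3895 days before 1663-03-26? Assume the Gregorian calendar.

−365 (one year) → Mar 26, 1662 (3530 left).
−365 (one year) → Mar 26, 1661 (3165 left).
−365 (one year) → Mar 26, 1660 (2800 left).
−366 (one year; includes Feb 29, 1660) → Mar 26, 1659 (2434 left).
−365 (one year) → Mar 26, 1658 (2069 left).
−365 (one year) → Mar 26, 1657 (1704 left).
−365 (one year) → Mar 26, 1656 (1339 left).
−366 (one year; includes Feb 29, 1656) → Mar 26, 1655 (973 left).
−365 (one year) → Mar 26, 1654 (608 left).
−365 (one year) → Mar 26, 1653 (243 left).
−26 → Feb 28, 1653 (end of Feb, 28 days; 217 left).
−28 → Jan 31, 1653 (end of Jan, 31 days; 189 left).
−31 → Dec 31, 1652 (end of Dec, 31 days; 158 left).
−31 → Nov 30, 1652 (end of Nov, 30 days; 127 left).
−30 → Oct 31, 1652 (end of Oct, 31 days; 97 left).
−31 → Sep 30, 1652 (end of Sep, 30 days; 66 left).
−30 → Aug 31, 1652 (end of Aug, 31 days; 36 left).
−31 → Jul 31, 1652 (end of Jul, 31 days; 5 left).
−5 → Jul 26, 1652.

July 26, 1652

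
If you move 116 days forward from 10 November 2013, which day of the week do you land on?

Thursday

Nov 10, 2013 is a Sunday.
116 mod 7 = 4, so 116 days after a Sunday is Sunday + 4 = Thursday.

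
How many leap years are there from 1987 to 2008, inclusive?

6

Multiples of 4 in [1987,2008]: 6.
Of those, multiples of 100: 1 (not leap unless ÷400).
Multiples of 400: 1.
Leap years = 6 − 1 + 1 = 6.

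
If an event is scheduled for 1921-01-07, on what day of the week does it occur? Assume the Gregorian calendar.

Doomsday rule: the anchor day for the 1900s is Wednesday. For year 21: 21÷12 = 1 r 9, and 9÷4 = 2, so 1+9+2 = 12.
Wednesday + 12 ≡ Monday — that's 1921's doomsday.
In January the doomsday date is Jan 3 (1921 is not a leap year).
Jan 7 is 4 days after Jan 3; 4 mod 7 = 4, so Monday + 4 = Friday.

Friday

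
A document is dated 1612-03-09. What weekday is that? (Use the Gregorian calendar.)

Friday

Doomsday rule: the anchor day for the 1600s is Tuesday. For year 12: 12÷12 = 1 r 0, and 0÷4 = 0, so 1+0+0 = 1.
Tuesday + 1 ≡ Wednesday — that's 1612's doomsday.
In March the doomsday date is Mar 14.
Mar 9 is 5 days before Mar 14; 5 mod 7 = 5, so Wednesday − 5 = Friday.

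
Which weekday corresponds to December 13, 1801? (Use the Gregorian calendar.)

Sunday

Doomsday rule: the anchor day for the 1800s is Friday. For year 01: 1÷12 = 0 r 1, and 1÷4 = 0, so 0+1+0 = 1.
Friday + 1 ≡ Saturday — that's 1801's doomsday.
In December the doomsday date is Dec 12.
Dec 13 is 1 day after Dec 12; 1 mod 7 = 1, so Saturday + 1 = Sunday.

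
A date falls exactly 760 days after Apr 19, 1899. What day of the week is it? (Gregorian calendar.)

First find the weekday of Apr 19, 1899. Doomsday rule: the anchor day for the 1800s is Friday. For year 99: 99÷12 = 8 r 3, and 3÷4 = 0, so 8+3+0 = 11.
Friday + 11 ≡ Tuesday — that's 1899's doomsday.
In April the doomsday date is Apr 4.
Apr 19 is 15 days after Apr 4; 15 mod 7 = 1, so Tuesday + 1 = Wednesday.
760 mod 7 = 4, so 760 days after a Wednesday is Wednesday + 4 = Sunday.

Sunday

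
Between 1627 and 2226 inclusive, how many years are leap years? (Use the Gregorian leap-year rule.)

145

Multiples of 4 in [1627,2226]: 150.
Of those, multiples of 100: 6 (not leap unless ÷400).
Multiples of 400: 1.
Leap years = 150 − 6 + 1 = 145.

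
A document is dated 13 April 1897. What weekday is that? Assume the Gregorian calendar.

Doomsday rule: the anchor day for the 1800s is Friday. For year 97: 97÷12 = 8 r 1, and 1÷4 = 0, so 8+1+0 = 9.
Friday + 9 ≡ Sunday — that's 1897's doomsday.
In April the doomsday date is Apr 4.
Apr 13 is 9 days after Apr 4; 9 mod 7 = 2, so Sunday + 2 = Tuesday.

Tuesday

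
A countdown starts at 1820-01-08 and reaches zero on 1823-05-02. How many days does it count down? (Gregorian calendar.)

Jan 8, 1820 → Jan 8, 1821: 366 days (Feb 29, 1820 is in that span).
Jan 8, 1821 → Jan 8, 1822: 365 days.
Jan 8, 1822 → Jan 8, 1823: 365 days.
Jan 8, 1823 → Feb 8, 1823: 31 days (January has 31).
Feb 8, 1823 → Mar 8, 1823: 28 days (February has 28).
Mar 8, 1823 → Apr 8, 1823: 31 days (March has 31).
Apr 8, 1823 → May 2, 1823: 24 days.
Total: 1210 days.

1210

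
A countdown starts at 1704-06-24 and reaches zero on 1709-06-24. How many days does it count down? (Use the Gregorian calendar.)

1826

Jun 24, 1704 → Jun 24, 1705: 365 days.
Jun 24, 1705 → Jun 24, 1706: 365 days.
Jun 24, 1706 → Jun 24, 1707: 365 days.
Jun 24, 1707 → Jun 24, 1708: 366 days (Feb 29, 1708 is in that span).
Jun 24, 1708 → Jul 24, 1708: 30 days (June has 30).
Jul 24, 1708 → Aug 24, 1708: 31 days (July has 31).
Aug 24, 1708 → Sep 24, 1708: 31 days (August has 31).
Sep 24, 1708 → Oct 24, 1708: 30 days (September has 30).
Oct 24, 1708 → Nov 24, 1708: 31 days (October has 31).
Nov 24, 1708 → Dec 24, 1708: 30 days (November has 30).
Dec 24, 1708 → Jan 24, 1709: 31 days (December has 31).
Jan 24, 1709 → Feb 24, 1709: 31 days (January has 31).
Feb 24, 1709 → Mar 24, 1709: 28 days (February has 28).
Mar 24, 1709 → Apr 24, 1709: 31 days (March has 31).
Apr 24, 1709 → May 24, 1709: 30 days (April has 30).
May 24, 1709 → Jun 24, 1709: 31 days.
Total: 1826 days.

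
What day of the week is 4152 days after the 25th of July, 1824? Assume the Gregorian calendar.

Jul 25, 1824 is a Sunday.
4152 mod 7 = 1, so 4152 days after a Sunday is Sunday + 1 = Monday.

Monday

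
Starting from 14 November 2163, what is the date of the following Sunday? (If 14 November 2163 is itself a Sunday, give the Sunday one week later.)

Nov 14, 2163 is a Monday.
From Monday to the next Sunday is 6 days.
Nov 14, 2163 + 6 = Nov 20, 2163.

November 20, 2163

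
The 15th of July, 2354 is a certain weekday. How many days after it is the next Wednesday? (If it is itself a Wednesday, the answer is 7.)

Jul 15, 2354 is a Thursday.
From Thursday to the next Wednesday is 6 days.

6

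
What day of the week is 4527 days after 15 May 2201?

First find the weekday of May 15, 2201. Doomsday rule: the anchor day for the 2200s is Friday. For year 01: 1÷12 = 0 r 1, and 1÷4 = 0, so 0+1+0 = 1.
Friday + 1 ≡ Saturday — that's 2201's doomsday.
In May the doomsday date is May 9.
May 15 is 6 days after May 9; 6 mod 7 = 6, so Saturday + 6 = Friday.
4527 mod 7 = 5, so 4527 days after a Friday is Friday + 5 = Wednesday.

Wednesday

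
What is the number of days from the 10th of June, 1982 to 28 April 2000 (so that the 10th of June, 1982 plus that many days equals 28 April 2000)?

Jun 10, 1982 → Jun 10, 1983: 365 days.
Jun 10, 1983 → Jun 10, 1984: 366 days (Feb 29, 1984 is in that span).
Jun 10, 1984 → Jun 10, 1985: 365 days.
Jun 10, 1985 → Jun 10, 1986: 365 days.
Jun 10, 1986 → Jun 10, 1987: 365 days.
Jun 10, 1987 → Jun 10, 1988: 366 days (Feb 29, 1988 is in that span).
Jun 10, 1988 → Jun 10, 1989: 365 days.
Jun 10, 1989 → Jun 10, 1990: 365 days.
Jun 10, 1990 → Jun 10, 1991: 365 days.
Jun 10, 1991 → Jun 10, 1992: 366 days (Feb 29, 1992 is in that span).
Jun 10, 1992 → Jun 10, 1993: 365 days.
Jun 10, 1993 → Jun 10, 1994: 365 days.
Jun 10, 1994 → Jun 10, 1995: 365 days.
Jun 10, 1995 → Jun 10, 1996: 366 days (Feb 29, 1996 is in that span).
Jun 10, 1996 → Jun 10, 1997: 365 days.
Jun 10, 1997 → Jun 10, 1998: 365 days.
Jun 10, 1998 → Jun 10, 1999: 365 days.
Jun 10, 1999 → Jul 10, 1999: 30 days (June has 30).
Jul 10, 1999 → Aug 10, 1999: 31 days (July has 31).
Aug 10, 1999 → Sep 10, 1999: 31 days (August has 31).
Sep 10, 1999 → Oct 10, 1999: 30 days (September has 30).
Oct 10, 1999 → Nov 10, 1999: 31 days (October has 31).
Nov 10, 1999 → Dec 10, 1999: 30 days (November has 30).
Dec 10, 1999 → Jan 10, 2000: 31 days (December has 31).
Jan 10, 2000 → Feb 10, 2000: 31 days (January has 31).
Feb 10, 2000 → Mar 10, 2000: 29 days (February has 29).
Mar 10, 2000 → Apr 10, 2000: 31 days (March has 31).
Apr 10, 2000 → Apr 28, 2000: 18 days.
Total: 6532 days.

6532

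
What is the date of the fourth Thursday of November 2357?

November 28, 2357

November 1, 2357 is a Friday.
The first Thursday is therefore November 7 (6 days later).
The fourth Thursday is 7 + 3×7 = November 28.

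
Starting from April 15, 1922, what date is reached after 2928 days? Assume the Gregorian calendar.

+365 (one year) → Apr 15, 1923 (2563 left).
+366 (one year; includes Feb 29, 1924) → Apr 15, 1924 (2197 left).
+365 (one year) → Apr 15, 1925 (1832 left).
+365 (one year) → Apr 15, 1926 (1467 left).
+365 (one year) → Apr 15, 1927 (1102 left).
+366 (one year; includes Feb 29, 1928) → Apr 15, 1928 (736 left).
+365 (one year) → Apr 15, 1929 (371 left).
Apr has 30 days: +16 → May 1, 1929 (355 left).
May has 31 days: +31 → Jun 1, 1929 (324 left).
Jun has 30 days: +30 → Jul 1, 1929 (294 left).
Jul has 31 days: +31 → Aug 1, 1929 (263 left).
Aug has 31 days: +31 → Sep 1, 1929 (232 left).
Sep has 30 days: +30 → Oct 1, 1929 (202 left).
Oct has 31 days: +31 → Nov 1, 1929 (171 left).
Nov has 30 days: +30 → Dec 1, 1929 (141 left).
Dec has 31 days: +31 → Jan 1, 1930 (110 left).
Jan has 31 days: +31 → Feb 1, 1930 (79 left).
Feb has 28 days: +28 → Mar 1, 1930 (51 left).
Mar has 31 days: +31 → Apr 1, 1930 (20 left).
+20 → Apr 21, 1930.

April 21, 1930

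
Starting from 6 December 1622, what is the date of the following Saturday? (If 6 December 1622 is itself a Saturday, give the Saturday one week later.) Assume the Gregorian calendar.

Dec 6, 1622 is a Tuesday.
From Tuesday to the next Saturday is 4 days.
Dec 6, 1622 + 4 = Dec 10, 1622.

December 10, 1622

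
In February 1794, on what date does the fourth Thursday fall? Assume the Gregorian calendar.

February 1, 1794 is a Saturday.
The first Thursday is therefore February 6 (5 days later).
The fourth Thursday is 6 + 3×7 = February 27.

February 27, 1794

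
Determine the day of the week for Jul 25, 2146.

Doomsday rule: the anchor day for the 2100s is Sunday. For year 46: 46÷12 = 3 r 10, and 10÷4 = 2, so 3+10+2 = 15.
Sunday + 15 ≡ Monday — that's 2146's doomsday.
In July the doomsday date is Jul 11.
Jul 25 is 14 days after Jul 11; 14 mod 7 = 0, so Monday + 0 = Monday.

Monday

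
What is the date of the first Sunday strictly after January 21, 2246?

January 25, 2246

Jan 21, 2246 is a Wednesday.
From Wednesday to the next Sunday is 4 days.
Jan 21, 2246 + 4 = Jan 25, 2246.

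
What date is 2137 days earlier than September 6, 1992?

October 31, 1986

−366 (one year; includes Feb 29, 1992) → Sep 6, 1991 (1771 left).
−365 (one year) → Sep 6, 1990 (1406 left).
−365 (one year) → Sep 6, 1989 (1041 left).
−365 (one year) → Sep 6, 1988 (676 left).
−366 (one year; includes Feb 29, 1988) → Sep 6, 1987 (310 left).
−6 → Aug 31, 1987 (end of Aug, 31 days; 304 left).
−31 → Jul 31, 1987 (end of Jul, 31 days; 273 left).
−31 → Jun 30, 1987 (end of Jun, 30 days; 242 left).
−30 → May 31, 1987 (end of May, 31 days; 212 left).
−31 → Apr 30, 1987 (end of Apr, 30 days; 181 left).
−30 → Mar 31, 1987 (end of Mar, 31 days; 151 left).
−31 → Feb 28, 1987 (end of Feb, 28 days; 120 left).
−28 → Jan 31, 1987 (end of Jan, 31 days; 92 left).
−31 → Dec 31, 1986 (end of Dec, 31 days; 61 left).
−31 → Nov 30, 1986 (end of Nov, 30 days; 30 left).
−30 → Oct 31, 1986 (end of Oct, 31 days; 0 left).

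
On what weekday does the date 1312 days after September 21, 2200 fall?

Sep 21, 2200 is a Sunday.
1312 mod 7 = 3, so 1312 days after a Sunday is Sunday + 3 = Wednesday.

Wednesday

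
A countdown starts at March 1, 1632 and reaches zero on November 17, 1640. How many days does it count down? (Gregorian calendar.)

Mar 1, 1632 → Mar 1, 1633: 365 days.
Mar 1, 1633 → Mar 1, 1634: 365 days.
Mar 1, 1634 → Mar 1, 1635: 365 days.
Mar 1, 1635 → Mar 1, 1636: 366 days (Feb 29, 1636 is in that span).
Mar 1, 1636 → Mar 1, 1637: 365 days.
Mar 1, 1637 → Mar 1, 1638: 365 days.
Mar 1, 1638 → Mar 1, 1639: 365 days.
Mar 1, 1639 → Mar 1, 1640: 366 days (Feb 29, 1640 is in that span).
Mar 1, 1640 → Apr 1, 1640: 31 days (March has 31).
Apr 1, 1640 → May 1, 1640: 30 days (April has 30).
May 1, 1640 → Jun 1, 1640: 31 days (May has 31).
Jun 1, 1640 → Jul 1, 1640: 30 days (June has 30).
Jul 1, 1640 → Aug 1, 1640: 31 days (July has 31).
Aug 1, 1640 → Sep 1, 1640: 31 days (August has 31).
Sep 1, 1640 → Oct 1, 1640: 30 days (September has 30).
Oct 1, 1640 → Nov 1, 1640: 31 days (October has 31).
Nov 1, 1640 → Nov 17, 1640: 16 days.
Total: 3183 days.

3183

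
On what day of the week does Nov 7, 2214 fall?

January 1, 2214 is a Saturday.
Jan 1, 2214 → Feb 1, 2214: 31 days (January has 31).
Feb 1, 2214 → Mar 1, 2214: 28 days (February has 28).
Mar 1, 2214 → Apr 1, 2214: 31 days (March has 31).
Apr 1, 2214 → May 1, 2214: 30 days (April has 30).
May 1, 2214 → Jun 1, 2214: 31 days (May has 31).
Jun 1, 2214 → Jul 1, 2214: 30 days (June has 30).
Jul 1, 2214 → Aug 1, 2214: 31 days (July has 31).
Aug 1, 2214 → Sep 1, 2214: 31 days (August has 31).
Sep 1, 2214 → Oct 1, 2214: 30 days (September has 30).
Oct 1, 2214 → Nov 1, 2214: 31 days (October has 31).
Nov 1, 2214 → Nov 7, 2214: 6 days.
Total: 310 days.
310 mod 7 = 2, so Saturday + 2 = Monday.

Monday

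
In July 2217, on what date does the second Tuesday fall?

July 1, 2217 is a Tuesday.
The first Tuesday is therefore July 1 (same day).
The second Tuesday is 1 + 1×7 = July 8.

July 8, 2217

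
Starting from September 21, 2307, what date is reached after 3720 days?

November 27, 2317

+366 (one year; includes Feb 29, 2308) → Sep 21, 2308 (3354 left).
+365 (one year) → Sep 21, 2309 (2989 left).
+365 (one year) → Sep 21, 2310 (2624 left).
+365 (one year) → Sep 21, 2311 (2259 left).
+366 (one year; includes Feb 29, 2312) → Sep 21, 2312 (1893 left).
+365 (one year) → Sep 21, 2313 (1528 left).
+365 (one year) → Sep 21, 2314 (1163 left).
+365 (one year) → Sep 21, 2315 (798 left).
+366 (one year; includes Feb 29, 2316) → Sep 21, 2316 (432 left).
+365 (one year) → Sep 21, 2317 (67 left).
Sep has 30 days: +10 → Oct 1, 2317 (57 left).
Oct has 31 days: +31 → Nov 1, 2317 (26 left).
+26 → Nov 27, 2317.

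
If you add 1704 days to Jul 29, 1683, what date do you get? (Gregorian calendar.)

+366 (one year; includes Feb 29, 1684) → Jul 29, 1684 (1338 left).
+365 (one year) → Jul 29, 1685 (973 left).
+365 (one year) → Jul 29, 1686 (608 left).
+365 (one year) → Jul 29, 1687 (243 left).
Jul has 31 days: +3 → Aug 1, 1687 (240 left).
Aug has 31 days: +31 → Sep 1, 1687 (209 left).
Sep has 30 days: +30 → Oct 1, 1687 (179 left).
Oct has 31 days: +31 → Nov 1, 1687 (148 left).
Nov has 30 days: +30 → Dec 1, 1687 (118 left).
Dec has 31 days: +31 → Jan 1, 1688 (87 left).
Jan has 31 days: +31 → Feb 1, 1688 (56 left).
Feb has 29 days: +29 → Mar 1, 1688 (27 left).
+27 → Mar 28, 1688.

March 28, 1688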